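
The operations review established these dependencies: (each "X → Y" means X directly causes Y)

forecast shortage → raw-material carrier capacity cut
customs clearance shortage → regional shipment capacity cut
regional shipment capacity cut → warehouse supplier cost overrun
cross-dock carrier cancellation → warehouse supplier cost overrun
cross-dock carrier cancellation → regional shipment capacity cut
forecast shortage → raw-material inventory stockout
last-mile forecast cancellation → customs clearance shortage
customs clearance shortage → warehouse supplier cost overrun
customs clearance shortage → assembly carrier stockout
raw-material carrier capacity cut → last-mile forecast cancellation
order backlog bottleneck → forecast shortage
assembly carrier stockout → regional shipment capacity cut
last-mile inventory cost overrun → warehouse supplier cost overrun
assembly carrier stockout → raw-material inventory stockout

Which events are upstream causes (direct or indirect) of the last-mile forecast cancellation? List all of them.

Immediate cause of the last-mile forecast cancellation: the raw-material carrier capacity cut.
Further upstream: the order backlog bottleneck, the forecast shortage.

the forecast shortage, the order backlog bottleneck, the raw-material carrier capacity cut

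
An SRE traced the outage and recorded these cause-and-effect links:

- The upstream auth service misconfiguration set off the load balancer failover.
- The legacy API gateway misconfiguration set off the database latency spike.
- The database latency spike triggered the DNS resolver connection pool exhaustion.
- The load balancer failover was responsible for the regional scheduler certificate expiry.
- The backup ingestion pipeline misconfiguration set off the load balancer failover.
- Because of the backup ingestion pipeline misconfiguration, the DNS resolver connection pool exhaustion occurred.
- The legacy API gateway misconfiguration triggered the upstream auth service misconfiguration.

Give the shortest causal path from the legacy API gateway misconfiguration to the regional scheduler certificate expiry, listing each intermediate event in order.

the legacy API gateway misconfiguration → the upstream auth service misconfiguration → the load balancer failover → the regional scheduler certificate expiry

the legacy API gateway misconfiguration → the upstream auth service misconfiguration
the upstream auth service misconfiguration → the load balancer failover
the load balancer failover → the regional scheduler certificate expiry
Length: 3 steps.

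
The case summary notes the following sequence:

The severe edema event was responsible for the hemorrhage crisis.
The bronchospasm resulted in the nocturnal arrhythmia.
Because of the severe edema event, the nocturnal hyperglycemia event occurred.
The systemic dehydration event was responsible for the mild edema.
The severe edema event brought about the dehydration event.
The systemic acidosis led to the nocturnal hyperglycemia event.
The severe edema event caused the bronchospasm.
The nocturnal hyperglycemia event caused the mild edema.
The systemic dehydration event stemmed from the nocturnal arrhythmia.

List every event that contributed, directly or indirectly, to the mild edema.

the bronchospasm, the nocturnal arrhythmia, the nocturnal hyperglycemia event, the severe edema event, the systemic acidosis, the systemic dehydration event

Immediate causes of the mild edema: the nocturnal hyperglycemia event, the systemic dehydration event.
Further upstream: the severe edema event, the bronchospasm, the nocturnal arrhythmia, the systemic acidosis.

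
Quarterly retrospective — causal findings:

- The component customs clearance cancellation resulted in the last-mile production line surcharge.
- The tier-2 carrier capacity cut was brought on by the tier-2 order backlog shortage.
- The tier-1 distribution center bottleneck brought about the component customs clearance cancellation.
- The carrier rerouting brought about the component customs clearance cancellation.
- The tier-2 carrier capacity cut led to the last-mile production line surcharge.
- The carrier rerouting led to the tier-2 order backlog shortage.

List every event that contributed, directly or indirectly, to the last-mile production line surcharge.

Immediate causes of the last-mile production line surcharge: the component customs clearance cancellation, the tier-2 carrier capacity cut.
Further upstream: the carrier rerouting, the tier-2 order backlog shortage, the tier-1 distribution center bottleneck.

the carrier rerouting, the component customs clearance cancellation, the tier-1 distribution center bottleneck, the tier-2 carrier capacity cut, the tier-2 order backlog shortage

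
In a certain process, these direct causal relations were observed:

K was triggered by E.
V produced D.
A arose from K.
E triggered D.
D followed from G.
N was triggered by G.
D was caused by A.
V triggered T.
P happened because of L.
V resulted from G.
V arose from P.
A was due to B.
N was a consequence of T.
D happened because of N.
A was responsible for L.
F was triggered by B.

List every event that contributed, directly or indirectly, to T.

Immediate cause of T: V.
Further upstream: B, E, K, G, A, L, P.

A, B, E, G, K, L, P, V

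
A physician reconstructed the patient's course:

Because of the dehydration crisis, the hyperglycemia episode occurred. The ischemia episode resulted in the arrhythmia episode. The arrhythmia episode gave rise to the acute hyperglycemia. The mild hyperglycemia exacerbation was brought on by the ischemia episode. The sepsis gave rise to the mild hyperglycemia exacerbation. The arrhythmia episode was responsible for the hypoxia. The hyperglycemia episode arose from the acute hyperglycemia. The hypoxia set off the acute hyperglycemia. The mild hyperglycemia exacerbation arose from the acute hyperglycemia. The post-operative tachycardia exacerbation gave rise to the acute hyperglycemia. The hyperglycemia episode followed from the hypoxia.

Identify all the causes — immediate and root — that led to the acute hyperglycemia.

the arrhythmia episode, the hypoxia, the ischemia episode, the post-operative tachycardia exacerbation

Immediate causes of the acute hyperglycemia: the arrhythmia episode, the post-operative tachycardia exacerbation, the hypoxia.
Further upstream: the ischemia episode.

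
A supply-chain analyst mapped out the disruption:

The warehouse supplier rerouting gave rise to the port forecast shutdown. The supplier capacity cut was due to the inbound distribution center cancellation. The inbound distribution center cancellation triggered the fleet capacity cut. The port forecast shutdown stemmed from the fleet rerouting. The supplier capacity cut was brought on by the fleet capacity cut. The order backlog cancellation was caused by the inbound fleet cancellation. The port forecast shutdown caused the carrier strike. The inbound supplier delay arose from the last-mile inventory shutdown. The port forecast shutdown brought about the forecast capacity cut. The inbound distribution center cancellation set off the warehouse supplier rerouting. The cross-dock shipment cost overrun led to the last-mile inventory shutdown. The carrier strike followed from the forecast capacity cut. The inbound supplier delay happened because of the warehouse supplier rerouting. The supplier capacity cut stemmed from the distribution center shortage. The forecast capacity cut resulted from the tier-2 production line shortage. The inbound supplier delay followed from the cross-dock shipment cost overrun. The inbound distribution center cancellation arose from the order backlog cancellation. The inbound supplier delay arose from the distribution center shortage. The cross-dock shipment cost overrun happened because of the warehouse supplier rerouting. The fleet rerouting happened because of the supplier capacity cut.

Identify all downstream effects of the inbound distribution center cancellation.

the carrier strike, the cross-dock shipment cost overrun, the fleet capacity cut, the fleet rerouting, the forecast capacity cut, the inbound supplier delay, the last-mile inventory shutdown, the port forecast shutdown, the supplier capacity cut, the warehouse supplier rerouting

Direct effects: the fleet capacity cut, the warehouse supplier rerouting, the supplier capacity cut.
2 steps out: the cross-dock shipment cost overrun, the fleet rerouting, the port forecast shutdown, the inbound supplier delay.
3 steps out: the forecast capacity cut, the carrier strike, the last-mile inventory shutdown.
Not reachable from it: the inbound fleet cancellation, the order backlog cancellation, the distribution center shortage, the tier-2 production line shortage.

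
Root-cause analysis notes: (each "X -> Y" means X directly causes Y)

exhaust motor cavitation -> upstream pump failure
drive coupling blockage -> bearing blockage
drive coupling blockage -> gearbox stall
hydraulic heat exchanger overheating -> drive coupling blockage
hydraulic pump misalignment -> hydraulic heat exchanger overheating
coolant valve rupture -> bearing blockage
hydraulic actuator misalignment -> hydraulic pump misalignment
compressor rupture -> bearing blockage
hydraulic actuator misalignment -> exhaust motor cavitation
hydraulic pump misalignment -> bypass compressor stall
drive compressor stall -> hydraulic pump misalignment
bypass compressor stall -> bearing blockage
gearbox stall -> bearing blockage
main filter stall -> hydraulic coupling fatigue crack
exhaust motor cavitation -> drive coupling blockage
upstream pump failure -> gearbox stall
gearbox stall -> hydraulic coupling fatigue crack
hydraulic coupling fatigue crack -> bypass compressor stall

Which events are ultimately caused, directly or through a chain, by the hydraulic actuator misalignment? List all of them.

the bearing blockage, the bypass compressor stall, the drive coupling blockage, the exhaust motor cavitation, the gearbox stall, the hydraulic coupling fatigue crack, the hydraulic heat exchanger overheating, the hydraulic pump misalignment, the upstream pump failure

Direct effects: the exhaust motor cavitation, the hydraulic pump misalignment.
2 steps out: the hydraulic heat exchanger overheating, the upstream pump failure, the drive coupling blockage, the bypass compressor stall.
3 steps out: the gearbox stall, the bearing blockage.
4 steps out: the hydraulic coupling fatigue crack.
Not reachable from it: the drive compressor stall, the coolant valve rupture, the compressor rupture, the main filter stall.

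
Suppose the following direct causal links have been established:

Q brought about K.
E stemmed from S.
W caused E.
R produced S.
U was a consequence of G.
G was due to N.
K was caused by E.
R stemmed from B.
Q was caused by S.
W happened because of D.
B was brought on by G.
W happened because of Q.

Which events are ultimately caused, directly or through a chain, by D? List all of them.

E, K, W

Direct effects: W.
2 steps out: E.
3 steps out: K.
Not reachable from it: N, G, B, R, S, Q, U.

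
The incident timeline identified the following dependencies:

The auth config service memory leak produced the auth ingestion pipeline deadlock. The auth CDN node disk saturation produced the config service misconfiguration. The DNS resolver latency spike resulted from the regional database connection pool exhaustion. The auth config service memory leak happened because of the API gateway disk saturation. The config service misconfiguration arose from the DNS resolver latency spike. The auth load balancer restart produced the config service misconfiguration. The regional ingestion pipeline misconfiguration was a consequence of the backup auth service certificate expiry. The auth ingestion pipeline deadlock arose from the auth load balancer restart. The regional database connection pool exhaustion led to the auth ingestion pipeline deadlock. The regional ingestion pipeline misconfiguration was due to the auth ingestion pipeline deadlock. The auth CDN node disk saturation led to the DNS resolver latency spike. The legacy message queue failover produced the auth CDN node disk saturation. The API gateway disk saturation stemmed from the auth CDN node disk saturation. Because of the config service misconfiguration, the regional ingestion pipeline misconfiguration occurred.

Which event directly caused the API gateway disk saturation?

the auth CDN node disk saturation

Upstream contributors include the legacy message queue failover, but only the auth CDN node disk saturation feeds directly into the API gateway disk saturation.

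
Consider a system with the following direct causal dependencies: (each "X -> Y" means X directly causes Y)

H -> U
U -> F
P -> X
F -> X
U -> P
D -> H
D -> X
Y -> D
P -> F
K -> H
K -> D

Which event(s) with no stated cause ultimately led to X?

Tracing upstream from X: X ← D ← K.
A separate upstream branch: X ← D ← Y.
Each of those chain origins has no stated cause.

K, Y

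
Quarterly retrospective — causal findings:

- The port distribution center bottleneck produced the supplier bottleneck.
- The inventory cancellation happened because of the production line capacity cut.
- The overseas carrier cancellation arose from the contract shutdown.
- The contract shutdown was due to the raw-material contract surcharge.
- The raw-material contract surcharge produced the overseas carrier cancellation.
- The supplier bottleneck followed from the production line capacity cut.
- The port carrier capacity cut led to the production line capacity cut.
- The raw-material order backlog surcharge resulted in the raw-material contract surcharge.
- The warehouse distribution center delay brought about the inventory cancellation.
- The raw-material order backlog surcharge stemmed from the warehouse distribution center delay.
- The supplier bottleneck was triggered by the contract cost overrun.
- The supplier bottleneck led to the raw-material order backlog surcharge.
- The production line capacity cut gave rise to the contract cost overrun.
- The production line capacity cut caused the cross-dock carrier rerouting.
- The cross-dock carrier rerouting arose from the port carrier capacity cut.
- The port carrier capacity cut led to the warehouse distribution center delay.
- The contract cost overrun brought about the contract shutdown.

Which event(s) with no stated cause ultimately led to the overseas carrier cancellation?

Tracing upstream from the overseas carrier cancellation: the overseas carrier cancellation ← the raw-material contract surcharge ← the raw-material order backlog surcharge ← the supplier bottleneck ← the port distribution center bottleneck.
A separate upstream branch: the overseas carrier cancellation ← the raw-material contract surcharge ← the raw-material order backlog surcharge ← the warehouse distribution center delay ← the port carrier capacity cut.
Each of those chain origins has no stated cause.

the port carrier capacity cut, the port distribution center bottleneck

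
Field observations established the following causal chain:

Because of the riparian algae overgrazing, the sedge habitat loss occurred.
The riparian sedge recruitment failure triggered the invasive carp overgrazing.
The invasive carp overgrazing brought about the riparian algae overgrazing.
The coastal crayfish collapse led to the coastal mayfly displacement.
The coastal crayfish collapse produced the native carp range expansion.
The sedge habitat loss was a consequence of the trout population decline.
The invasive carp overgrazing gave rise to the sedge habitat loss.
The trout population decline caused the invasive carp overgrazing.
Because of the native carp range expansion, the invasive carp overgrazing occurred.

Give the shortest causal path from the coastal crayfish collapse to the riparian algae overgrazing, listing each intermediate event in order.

the coastal crayfish collapse → the native carp range expansion
the native carp range expansion → the invasive carp overgrazing
the invasive carp overgrazing → the riparian algae overgrazing
Length: 3 steps.

the coastal crayfish collapse → the native carp range expansion → the invasive carp overgrazing → the riparian algae overgrazing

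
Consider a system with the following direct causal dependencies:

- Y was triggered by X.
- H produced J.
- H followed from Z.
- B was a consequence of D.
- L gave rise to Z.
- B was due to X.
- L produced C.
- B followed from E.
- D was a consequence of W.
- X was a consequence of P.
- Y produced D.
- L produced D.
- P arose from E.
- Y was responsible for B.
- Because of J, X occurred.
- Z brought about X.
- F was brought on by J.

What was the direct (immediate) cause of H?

Upstream contributors include L, but only Z feeds directly into H.

Z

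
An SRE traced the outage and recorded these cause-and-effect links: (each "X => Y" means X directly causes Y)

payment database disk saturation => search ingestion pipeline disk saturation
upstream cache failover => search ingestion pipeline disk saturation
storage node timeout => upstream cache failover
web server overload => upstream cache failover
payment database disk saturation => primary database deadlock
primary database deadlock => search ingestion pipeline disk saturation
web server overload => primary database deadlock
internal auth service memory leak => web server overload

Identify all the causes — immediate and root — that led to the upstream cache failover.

Immediate causes of the upstream cache failover: the storage node timeout, the web server overload.
Further upstream: the internal auth service memory leak.

the internal auth service memory leak, the storage node timeout, the web server overload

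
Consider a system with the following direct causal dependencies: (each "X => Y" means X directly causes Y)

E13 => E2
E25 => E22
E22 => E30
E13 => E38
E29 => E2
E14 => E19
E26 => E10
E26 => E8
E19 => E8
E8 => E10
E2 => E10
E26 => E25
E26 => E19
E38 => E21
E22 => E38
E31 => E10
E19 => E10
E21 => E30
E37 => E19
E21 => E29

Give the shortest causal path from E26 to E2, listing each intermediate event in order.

E26 → E25 → E22 → E38 → E21 → E29 → E2

E26 → E25
E25 → E22
E22 → E38
E38 → E21
E21 → E29
E29 → E2
Length: 6 steps.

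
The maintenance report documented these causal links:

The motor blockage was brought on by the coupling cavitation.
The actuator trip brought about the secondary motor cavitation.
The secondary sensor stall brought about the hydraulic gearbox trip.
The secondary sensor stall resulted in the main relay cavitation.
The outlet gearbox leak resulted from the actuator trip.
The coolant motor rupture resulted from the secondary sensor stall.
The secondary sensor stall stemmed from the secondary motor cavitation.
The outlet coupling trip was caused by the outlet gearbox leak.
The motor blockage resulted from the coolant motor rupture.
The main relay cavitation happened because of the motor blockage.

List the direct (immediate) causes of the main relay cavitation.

Upstream contributors include the actuator trip, the secondary motor cavitation, the coolant motor rupture, the coupling cavitation, but only the motor blockage, the secondary sensor stall feed directly into the main relay cavitation.

the motor blockage, the secondary sensor stall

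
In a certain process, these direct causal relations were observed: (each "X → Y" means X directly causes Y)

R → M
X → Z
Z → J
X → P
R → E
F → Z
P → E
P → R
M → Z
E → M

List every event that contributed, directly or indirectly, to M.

E, P, R, X

Immediate causes of M: R, E.
Further upstream: X, P.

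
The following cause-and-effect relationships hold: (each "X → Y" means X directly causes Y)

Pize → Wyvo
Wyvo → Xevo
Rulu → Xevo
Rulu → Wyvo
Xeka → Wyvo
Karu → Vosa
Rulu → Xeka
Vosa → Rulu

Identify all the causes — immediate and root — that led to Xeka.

Karu, Rulu, Vosa

Immediate cause of Xeka: Rulu.
Further upstream: Karu, Vosa.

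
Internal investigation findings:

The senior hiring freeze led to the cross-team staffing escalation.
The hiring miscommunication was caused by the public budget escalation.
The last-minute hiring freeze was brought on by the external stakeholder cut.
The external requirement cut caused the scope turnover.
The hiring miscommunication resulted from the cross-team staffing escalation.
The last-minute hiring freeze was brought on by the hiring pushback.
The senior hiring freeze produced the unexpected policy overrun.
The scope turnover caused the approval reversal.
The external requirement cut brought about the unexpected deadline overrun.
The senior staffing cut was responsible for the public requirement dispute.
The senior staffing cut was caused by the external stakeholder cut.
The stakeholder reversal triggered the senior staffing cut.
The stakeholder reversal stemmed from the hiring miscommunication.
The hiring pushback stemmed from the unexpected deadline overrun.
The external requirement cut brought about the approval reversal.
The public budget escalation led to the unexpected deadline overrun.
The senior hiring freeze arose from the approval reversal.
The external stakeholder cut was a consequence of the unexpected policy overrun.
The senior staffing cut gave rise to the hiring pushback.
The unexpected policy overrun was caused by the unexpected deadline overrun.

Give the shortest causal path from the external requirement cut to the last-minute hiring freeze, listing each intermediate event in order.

the external requirement cut → the unexpected deadline overrun → the hiring pushback → the last-minute hiring freeze

the external requirement cut → the unexpected deadline overrun
the unexpected deadline overrun → the hiring pushback
the hiring pushback → the last-minute hiring freeze
Length: 3 steps.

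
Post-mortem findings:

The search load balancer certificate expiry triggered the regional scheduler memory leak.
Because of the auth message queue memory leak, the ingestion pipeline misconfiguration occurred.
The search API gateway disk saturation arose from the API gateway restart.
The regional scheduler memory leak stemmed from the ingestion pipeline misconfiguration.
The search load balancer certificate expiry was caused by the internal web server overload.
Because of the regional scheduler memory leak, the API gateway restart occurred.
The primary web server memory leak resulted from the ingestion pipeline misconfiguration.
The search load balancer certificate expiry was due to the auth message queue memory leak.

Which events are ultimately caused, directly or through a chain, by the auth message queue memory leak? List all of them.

the API gateway restart, the ingestion pipeline misconfiguration, the primary web server memory leak, the regional scheduler memory leak, the search API gateway disk saturation, the search load balancer certificate expiry

Direct effects: the search load balancer certificate expiry, the ingestion pipeline misconfiguration.
2 steps out: the regional scheduler memory leak, the primary web server memory leak.
3 steps out: the API gateway restart.
4 steps out: the search API gateway disk saturation.
Not reachable from it: the internal web server overload.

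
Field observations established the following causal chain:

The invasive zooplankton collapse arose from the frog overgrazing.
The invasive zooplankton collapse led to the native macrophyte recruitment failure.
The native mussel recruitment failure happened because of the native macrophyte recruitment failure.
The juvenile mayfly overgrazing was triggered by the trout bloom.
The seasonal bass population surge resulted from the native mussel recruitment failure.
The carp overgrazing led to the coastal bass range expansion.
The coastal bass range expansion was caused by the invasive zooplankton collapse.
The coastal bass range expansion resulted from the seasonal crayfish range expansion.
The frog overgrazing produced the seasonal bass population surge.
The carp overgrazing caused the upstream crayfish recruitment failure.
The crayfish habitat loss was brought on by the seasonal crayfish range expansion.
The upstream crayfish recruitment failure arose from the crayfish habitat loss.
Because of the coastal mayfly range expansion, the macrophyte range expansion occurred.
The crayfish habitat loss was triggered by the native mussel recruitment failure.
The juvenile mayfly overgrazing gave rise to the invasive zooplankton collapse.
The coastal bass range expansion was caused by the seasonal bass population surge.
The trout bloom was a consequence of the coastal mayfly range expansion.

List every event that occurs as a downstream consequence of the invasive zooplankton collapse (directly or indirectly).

Direct effects: the native macrophyte recruitment failure, the coastal bass range expansion.
2 steps out: the native mussel recruitment failure.
3 steps out: the crayfish habitat loss, the seasonal bass population surge.
4 steps out: the upstream crayfish recruitment failure.
Not reachable from it: the coastal mayfly range expansion, the trout bloom, the juvenile mayfly overgrazing, the seasonal crayfish range expansion, the frog overgrazing, the macrophyte range expansion, the carp overgrazing.

the coastal bass range expansion, the crayfish habitat loss, the native macrophyte recruitment failure, the native mussel recruitment failure, the seasonal bass population surge, the upstream crayfish recruitment failure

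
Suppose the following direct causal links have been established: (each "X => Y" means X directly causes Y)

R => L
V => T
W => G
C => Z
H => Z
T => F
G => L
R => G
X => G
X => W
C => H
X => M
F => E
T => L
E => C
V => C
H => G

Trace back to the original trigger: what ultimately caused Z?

V

Tracing upstream from Z: Z ← C ← V.
V has no stated cause, so it is the root.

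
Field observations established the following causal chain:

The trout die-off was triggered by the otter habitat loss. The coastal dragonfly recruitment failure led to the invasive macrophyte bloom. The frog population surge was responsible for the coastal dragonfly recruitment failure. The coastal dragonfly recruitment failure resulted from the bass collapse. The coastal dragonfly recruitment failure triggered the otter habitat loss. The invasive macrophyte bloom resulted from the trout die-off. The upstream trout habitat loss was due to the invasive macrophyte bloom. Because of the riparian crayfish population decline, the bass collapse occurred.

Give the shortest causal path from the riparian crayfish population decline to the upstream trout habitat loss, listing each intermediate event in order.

the riparian crayfish population decline → the bass collapse
the bass collapse → the coastal dragonfly recruitment failure
the coastal dragonfly recruitment failure → the invasive macrophyte bloom
the invasive macrophyte bloom → the upstream trout habitat loss
Length: 4 steps.

the riparian crayfish population decline → the bass collapse → the coastal dragonfly recruitment failure → the invasive macrophyte bloom → the upstream trout habitat loss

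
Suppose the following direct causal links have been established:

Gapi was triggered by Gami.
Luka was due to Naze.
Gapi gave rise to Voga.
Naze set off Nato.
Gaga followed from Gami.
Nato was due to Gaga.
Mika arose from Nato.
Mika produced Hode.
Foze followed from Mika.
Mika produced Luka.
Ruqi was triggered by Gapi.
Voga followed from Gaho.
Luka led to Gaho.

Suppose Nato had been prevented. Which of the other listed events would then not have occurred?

Foze, Hode, Mika

Downstream of Nato: Mika, Luka, Foze, Gaho, Voga, Hode.
Of those, still caused via another path: Luka, Gaho, Voga.
The remainder have no surviving cause.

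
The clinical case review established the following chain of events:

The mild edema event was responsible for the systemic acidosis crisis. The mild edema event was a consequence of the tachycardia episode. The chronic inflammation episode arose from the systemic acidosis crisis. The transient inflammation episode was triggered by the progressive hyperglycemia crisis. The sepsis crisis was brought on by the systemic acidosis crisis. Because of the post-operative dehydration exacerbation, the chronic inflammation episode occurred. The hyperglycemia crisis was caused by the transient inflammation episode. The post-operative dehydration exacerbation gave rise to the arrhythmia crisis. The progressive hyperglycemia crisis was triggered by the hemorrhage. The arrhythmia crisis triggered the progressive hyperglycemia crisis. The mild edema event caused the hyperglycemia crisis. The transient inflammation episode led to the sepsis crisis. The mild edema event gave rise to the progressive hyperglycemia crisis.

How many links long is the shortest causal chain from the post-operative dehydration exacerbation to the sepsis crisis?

Shortest chain: the post-operative dehydration exacerbation → the arrhythmia crisis → the progressive hyperglycemia crisis → the transient inflammation episode → the sepsis crisis.

4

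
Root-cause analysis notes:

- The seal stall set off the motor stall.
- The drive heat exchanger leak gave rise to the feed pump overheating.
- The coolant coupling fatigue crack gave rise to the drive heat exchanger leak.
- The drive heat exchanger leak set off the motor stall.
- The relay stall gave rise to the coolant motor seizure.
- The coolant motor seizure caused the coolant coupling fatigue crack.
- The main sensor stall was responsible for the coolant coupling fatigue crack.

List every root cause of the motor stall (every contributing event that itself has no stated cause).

the main sensor stall, the relay stall, the seal stall

Tracing upstream from the motor stall: the motor stall ← the drive heat exchanger leak ← the coolant coupling fatigue crack ← the main sensor stall.
A separate upstream branch: the motor stall ← the seal stall.
A separate upstream branch: the motor stall ← the drive heat exchanger leak ← the coolant coupling fatigue crack ← the coolant motor seizure ← the relay stall.
Each of those chain origins has no stated cause.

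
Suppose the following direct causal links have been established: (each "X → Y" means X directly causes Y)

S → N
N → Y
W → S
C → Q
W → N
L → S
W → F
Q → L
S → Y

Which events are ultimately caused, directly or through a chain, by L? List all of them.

Direct effects: S.
2 steps out: N, Y.
Not reachable from it: C, W, Q, F.

N, S, Y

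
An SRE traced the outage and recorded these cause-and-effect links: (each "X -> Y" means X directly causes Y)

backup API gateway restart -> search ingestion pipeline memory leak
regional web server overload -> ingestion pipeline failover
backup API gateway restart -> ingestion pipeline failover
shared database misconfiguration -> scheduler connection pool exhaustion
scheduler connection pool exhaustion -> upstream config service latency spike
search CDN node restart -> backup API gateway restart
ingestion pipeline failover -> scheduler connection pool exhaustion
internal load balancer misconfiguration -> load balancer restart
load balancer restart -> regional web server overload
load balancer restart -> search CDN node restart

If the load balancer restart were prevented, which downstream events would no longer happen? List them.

the backup API gateway restart, the ingestion pipeline failover, the regional web server overload, the search CDN node restart, the search ingestion pipeline memory leak

Downstream of the load balancer restart: the search CDN node restart, the backup API gateway restart, the regional web server overload, the ingestion pipeline failover, the search ingestion pipeline memory leak, the scheduler connection pool exhaustion, the upstream config service latency spike.
Of those, still caused via another path: the scheduler connection pool exhaustion, the upstream config service latency spike.
The remainder have no surviving cause.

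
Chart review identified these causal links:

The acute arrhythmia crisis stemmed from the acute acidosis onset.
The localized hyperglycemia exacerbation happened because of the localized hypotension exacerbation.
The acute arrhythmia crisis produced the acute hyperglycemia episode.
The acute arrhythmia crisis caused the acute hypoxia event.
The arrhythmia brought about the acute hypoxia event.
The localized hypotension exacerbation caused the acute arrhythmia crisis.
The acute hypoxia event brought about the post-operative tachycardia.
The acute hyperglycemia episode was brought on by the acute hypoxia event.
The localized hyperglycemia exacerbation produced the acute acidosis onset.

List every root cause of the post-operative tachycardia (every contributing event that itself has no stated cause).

the arrhythmia, the localized hypotension exacerbation

Tracing upstream from the post-operative tachycardia: the post-operative tachycardia ← the acute hypoxia event ← the acute arrhythmia crisis ← the localized hypotension exacerbation.
A separate upstream branch: the post-operative tachycardia ← the acute hypoxia event ← the arrhythmia.
Each of those chain origins has no stated cause.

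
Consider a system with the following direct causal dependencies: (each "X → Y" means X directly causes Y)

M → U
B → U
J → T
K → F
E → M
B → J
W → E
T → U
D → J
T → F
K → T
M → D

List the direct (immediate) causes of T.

J, K

Upstream contributors include W, E, B, M, D, but only J, K feed directly into T.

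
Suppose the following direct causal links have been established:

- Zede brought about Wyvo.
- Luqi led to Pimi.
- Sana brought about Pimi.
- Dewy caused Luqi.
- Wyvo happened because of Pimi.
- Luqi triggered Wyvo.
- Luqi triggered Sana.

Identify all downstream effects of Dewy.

Luqi, Pimi, Sana, Wyvo

Direct effects: Luqi.
2 steps out: Sana, Pimi, Wyvo.
Not reachable from it: Zede.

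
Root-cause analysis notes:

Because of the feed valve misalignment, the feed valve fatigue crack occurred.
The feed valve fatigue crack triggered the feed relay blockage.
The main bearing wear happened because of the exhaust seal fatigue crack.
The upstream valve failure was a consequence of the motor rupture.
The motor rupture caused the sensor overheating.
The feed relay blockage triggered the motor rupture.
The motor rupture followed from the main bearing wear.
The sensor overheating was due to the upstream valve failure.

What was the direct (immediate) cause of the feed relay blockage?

Upstream contributors include the feed valve misalignment, but only the feed valve fatigue crack feeds directly into the feed relay blockage.

the feed valve fatigue crack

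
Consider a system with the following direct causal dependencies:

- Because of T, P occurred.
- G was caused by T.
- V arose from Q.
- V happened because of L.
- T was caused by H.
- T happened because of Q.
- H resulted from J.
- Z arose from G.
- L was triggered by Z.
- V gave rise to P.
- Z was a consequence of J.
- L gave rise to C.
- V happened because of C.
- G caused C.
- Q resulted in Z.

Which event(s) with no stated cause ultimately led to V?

J, Q

Tracing upstream from V: V ← L ← Z ← J.
A separate upstream branch: V ← Q.
Each of those chain origins has no stated cause.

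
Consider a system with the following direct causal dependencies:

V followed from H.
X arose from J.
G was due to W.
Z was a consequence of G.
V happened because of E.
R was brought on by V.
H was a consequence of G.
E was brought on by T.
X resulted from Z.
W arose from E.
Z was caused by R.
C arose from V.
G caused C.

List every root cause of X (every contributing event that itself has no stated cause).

Tracing upstream from X: X ← Z ← G ← W ← E ← T.
A separate upstream branch: X ← J.
Each of those chain origins has no stated cause.

J, T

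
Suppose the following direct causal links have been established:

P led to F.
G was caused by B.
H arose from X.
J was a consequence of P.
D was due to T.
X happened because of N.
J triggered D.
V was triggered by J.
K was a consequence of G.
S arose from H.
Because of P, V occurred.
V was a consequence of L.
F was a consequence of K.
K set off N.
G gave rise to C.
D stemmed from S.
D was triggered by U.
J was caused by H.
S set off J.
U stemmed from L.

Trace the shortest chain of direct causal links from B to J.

B → G
G → K
K → N
N → X
X → H
H → J
Length: 6 steps.

B → G → K → N → X → H → J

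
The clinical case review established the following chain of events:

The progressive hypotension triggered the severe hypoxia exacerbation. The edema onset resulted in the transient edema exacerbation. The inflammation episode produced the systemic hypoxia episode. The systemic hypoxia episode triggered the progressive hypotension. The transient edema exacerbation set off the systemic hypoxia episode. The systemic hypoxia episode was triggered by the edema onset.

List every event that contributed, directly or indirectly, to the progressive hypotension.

Immediate cause of the progressive hypotension: the systemic hypoxia episode.
Further upstream: the edema onset, the transient edema exacerbation, the inflammation episode.

the edema onset, the inflammation episode, the systemic hypoxia episode, the transient edema exacerbation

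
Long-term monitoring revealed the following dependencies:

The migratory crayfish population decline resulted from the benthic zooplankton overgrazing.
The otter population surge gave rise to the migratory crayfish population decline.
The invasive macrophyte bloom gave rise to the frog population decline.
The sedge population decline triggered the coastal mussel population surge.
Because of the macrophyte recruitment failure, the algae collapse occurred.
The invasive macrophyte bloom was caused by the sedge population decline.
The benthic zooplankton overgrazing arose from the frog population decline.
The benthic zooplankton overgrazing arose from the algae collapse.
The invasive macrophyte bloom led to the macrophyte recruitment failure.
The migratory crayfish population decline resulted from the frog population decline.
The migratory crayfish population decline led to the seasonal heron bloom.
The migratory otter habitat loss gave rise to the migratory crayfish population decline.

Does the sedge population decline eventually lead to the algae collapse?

There is a causal chain: the sedge population decline → the invasive macrophyte bloom → the macrophyte recruitment failure → the algae collapse.

Yes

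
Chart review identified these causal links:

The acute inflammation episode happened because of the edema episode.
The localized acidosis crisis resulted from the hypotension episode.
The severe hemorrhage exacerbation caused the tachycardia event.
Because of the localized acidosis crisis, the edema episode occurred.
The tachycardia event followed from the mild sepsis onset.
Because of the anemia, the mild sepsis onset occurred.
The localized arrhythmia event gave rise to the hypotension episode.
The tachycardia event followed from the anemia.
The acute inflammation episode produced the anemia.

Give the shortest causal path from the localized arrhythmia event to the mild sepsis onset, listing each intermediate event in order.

the localized arrhythmia event → the hypotension episode → the localized acidosis crisis → the edema episode → the acute inflammation episode → the anemia → the mild sepsis onset

the localized arrhythmia event → the hypotension episode
the hypotension episode → the localized acidosis crisis
the localized acidosis crisis → the edema episode
the edema episode → the acute inflammation episode
the acute inflammation episode → the anemia
the anemia → the mild sepsis onset
Length: 6 steps.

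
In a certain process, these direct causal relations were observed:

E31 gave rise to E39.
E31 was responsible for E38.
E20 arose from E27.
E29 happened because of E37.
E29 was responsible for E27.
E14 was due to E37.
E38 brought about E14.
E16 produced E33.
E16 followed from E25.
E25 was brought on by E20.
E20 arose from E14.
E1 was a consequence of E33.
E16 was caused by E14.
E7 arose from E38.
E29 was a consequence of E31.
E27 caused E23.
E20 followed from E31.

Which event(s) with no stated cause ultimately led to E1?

Tracing upstream from E1: E1 ← E33 ← E16 ← E14 ← E38 ← E31.
A separate upstream branch: E1 ← E33 ← E16 ← E14 ← E37.
Each of those chain origins has no stated cause.

E31, E37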